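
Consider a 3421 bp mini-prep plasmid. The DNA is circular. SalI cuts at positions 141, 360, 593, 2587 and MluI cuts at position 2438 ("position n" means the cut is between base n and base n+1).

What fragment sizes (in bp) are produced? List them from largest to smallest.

Combined cut positions (sorted): 141, 360, 593, 2438, 2587.
Circular molecule, 5 cuts → 5 fragments:
  360 − 141 = 219 bp
  593 − 360 = 233 bp
  2438 − 593 = 1845 bp
  2587 − 2438 = 149 bp
  wrap: 3421 − 2587 + 141 = 975 bp
Sorted largest to smallest: 1845, 975, 233, 219, 149 bp.

1845, 975, 233, 219, 149 bp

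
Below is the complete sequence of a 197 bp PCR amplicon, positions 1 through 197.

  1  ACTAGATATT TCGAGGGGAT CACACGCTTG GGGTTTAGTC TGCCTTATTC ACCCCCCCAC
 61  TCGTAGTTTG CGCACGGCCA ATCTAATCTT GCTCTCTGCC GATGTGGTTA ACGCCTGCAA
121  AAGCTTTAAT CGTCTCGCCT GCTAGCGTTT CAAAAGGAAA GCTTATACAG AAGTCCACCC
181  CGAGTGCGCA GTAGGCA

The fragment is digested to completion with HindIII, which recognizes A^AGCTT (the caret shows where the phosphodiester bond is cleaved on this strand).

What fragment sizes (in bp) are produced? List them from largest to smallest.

121, 38, 38 bp

HindIII sites (AAGCTT) start at positions 121, 159.
HindIII cuts after the first base of each site, so after positions 121, 159.
Linear molecule, 2 cuts → 3 fragments:
  1–121 → 121 bp
  122–159 → 38 bp
  160–197 → 38 bp
Sorted largest to smallest: 121, 38, 38 bp.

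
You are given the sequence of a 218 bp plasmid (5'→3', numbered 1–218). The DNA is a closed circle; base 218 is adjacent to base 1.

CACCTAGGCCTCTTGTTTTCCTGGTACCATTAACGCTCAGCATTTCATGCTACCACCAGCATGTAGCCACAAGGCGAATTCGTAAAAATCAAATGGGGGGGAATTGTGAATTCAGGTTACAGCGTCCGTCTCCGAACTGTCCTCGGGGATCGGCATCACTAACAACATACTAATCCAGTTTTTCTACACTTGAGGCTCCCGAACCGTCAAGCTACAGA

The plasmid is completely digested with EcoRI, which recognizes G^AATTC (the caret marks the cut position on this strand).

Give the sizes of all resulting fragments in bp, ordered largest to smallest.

186, 32 bp

EcoRI sites (GAATTC) start at positions 76, 108.
EcoRI cuts after the first base of each site, so after positions 76, 108.
Circular molecule, 2 cuts → 2 fragments:
  77–108 → 32 bp
  109–218 then 1–76 → 110 + 76 = 186 bp
Sorted largest to smallest: 186, 32 bp.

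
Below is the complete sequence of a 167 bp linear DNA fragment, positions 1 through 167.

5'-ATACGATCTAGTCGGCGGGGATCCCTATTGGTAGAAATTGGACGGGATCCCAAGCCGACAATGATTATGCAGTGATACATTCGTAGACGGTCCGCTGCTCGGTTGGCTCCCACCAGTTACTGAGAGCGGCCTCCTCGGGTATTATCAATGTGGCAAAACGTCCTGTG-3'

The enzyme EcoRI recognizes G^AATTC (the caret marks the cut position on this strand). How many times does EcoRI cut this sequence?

0

No occurrence of GAATTC is present in the sequence.
EcoRI does not cut: 0 sites.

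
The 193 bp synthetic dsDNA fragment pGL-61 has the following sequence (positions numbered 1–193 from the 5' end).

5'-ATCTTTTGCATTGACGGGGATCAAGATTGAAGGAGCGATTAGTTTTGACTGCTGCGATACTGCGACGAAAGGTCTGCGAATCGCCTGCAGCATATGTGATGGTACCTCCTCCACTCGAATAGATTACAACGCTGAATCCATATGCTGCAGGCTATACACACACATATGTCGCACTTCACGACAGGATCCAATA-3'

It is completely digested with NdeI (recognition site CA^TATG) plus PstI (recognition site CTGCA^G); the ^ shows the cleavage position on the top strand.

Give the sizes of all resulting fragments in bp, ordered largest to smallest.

89, 48, 29, 15, 9, 3 bp

NdeI sites (CATATG) start at positions 91, 139, 163.
NdeI cuts after base 2 of each site, so after positions 92, 140, 164.
PstI sites (CTGCAG) start at positions 85, 145.
PstI cuts after base 5 of each site (before the last base), so after positions 89, 149.
Combined cut positions: 89, 92, 140, 149, 164.
Linear molecule, 5 cuts → 6 fragments:
  1–89 → 89 bp
  90–92 → 3 bp
  93–140 → 48 bp
  141–149 → 9 bp
  150–164 → 15 bp
  165–193 → 29 bp
Sorted largest to smallest: 89, 48, 29, 15, 9, 3 bp.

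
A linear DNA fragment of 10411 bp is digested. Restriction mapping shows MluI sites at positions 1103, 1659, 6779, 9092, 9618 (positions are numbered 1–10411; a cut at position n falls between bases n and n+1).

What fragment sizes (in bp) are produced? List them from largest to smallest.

Linear molecule, 5 cuts → 6 fragments:
  1103 − 0 = 1103 bp
  1659 − 1103 = 556 bp
  6779 − 1659 = 5120 bp
  9092 − 6779 = 2313 bp
  9618 − 9092 = 526 bp
  10411 − 9618 = 793 bp
Sorted largest to smallest: 5120, 2313, 1103, 793, 556, 526 bp.

5120, 2313, 1103, 793, 556, 526 bp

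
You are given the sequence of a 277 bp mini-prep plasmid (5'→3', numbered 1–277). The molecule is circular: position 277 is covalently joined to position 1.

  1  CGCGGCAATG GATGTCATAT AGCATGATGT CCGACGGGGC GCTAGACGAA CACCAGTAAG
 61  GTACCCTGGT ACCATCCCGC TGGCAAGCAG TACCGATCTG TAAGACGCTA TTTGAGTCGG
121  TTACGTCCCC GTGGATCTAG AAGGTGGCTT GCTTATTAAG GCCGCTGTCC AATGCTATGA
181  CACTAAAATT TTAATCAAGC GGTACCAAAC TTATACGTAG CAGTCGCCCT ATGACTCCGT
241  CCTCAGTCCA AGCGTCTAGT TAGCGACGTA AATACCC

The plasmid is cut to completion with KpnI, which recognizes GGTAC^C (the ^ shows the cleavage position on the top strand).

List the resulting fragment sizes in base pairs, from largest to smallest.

KpnI sites (GGTACC) start at positions 60, 68, 201.
KpnI cuts after base 5 of each site (before the last base), so after positions 64, 72, 205.
Circular molecule, 3 cuts → 3 fragments:
  65–72 → 8 bp
  73–205 → 133 bp
  206–277 then 1–64 → 72 + 64 = 136 bp
Sorted largest to smallest: 136, 133, 8 bp.

136, 133, 8 bp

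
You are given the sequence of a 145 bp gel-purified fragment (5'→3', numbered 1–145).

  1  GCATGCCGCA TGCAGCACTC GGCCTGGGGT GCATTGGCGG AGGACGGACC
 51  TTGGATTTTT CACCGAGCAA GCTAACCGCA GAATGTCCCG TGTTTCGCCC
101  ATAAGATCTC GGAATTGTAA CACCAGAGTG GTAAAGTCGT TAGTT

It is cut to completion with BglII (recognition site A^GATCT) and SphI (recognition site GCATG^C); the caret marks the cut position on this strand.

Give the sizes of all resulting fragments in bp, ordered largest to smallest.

92, 41, 7, 5 bp

The BglII site (AGATCT) starts at position 104.
BglII cuts after the first base of each site, so after position 104.
SphI sites (GCATGC) start at positions 1, 8.
SphI cuts after base 5 of each site (before the last base), so after positions 5, 12.
Combined cut positions: 5, 12, 104.
Linear molecule, 3 cuts → 4 fragments:
  1–5 → 5 bp
  6–12 → 7 bp
  13–104 → 92 bp
  105–145 → 41 bp
Sorted largest to smallest: 92, 41, 7, 5 bp.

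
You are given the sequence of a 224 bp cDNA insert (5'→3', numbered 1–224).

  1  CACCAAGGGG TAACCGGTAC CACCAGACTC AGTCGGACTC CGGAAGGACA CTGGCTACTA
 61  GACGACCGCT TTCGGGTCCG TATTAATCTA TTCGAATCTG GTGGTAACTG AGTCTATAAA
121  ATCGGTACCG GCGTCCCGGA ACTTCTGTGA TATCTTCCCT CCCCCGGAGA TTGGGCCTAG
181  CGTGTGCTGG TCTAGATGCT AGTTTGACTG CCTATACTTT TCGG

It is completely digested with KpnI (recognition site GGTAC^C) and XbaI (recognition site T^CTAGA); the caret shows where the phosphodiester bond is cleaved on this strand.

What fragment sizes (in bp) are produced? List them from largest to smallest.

108, 63, 33, 20 bp

KpnI sites (GGTACC) start at positions 16, 124.
KpnI cuts after base 5 of each site (before the last base), so after positions 20, 128.
The XbaI site (TCTAGA) starts at position 191.
XbaI cuts after the first base of each site, so after position 191.
Combined cut positions: 20, 128, 191.
Linear molecule, 3 cuts → 4 fragments:
  1–20 → 20 bp
  21–128 → 108 bp
  129–191 → 63 bp
  192–224 → 33 bp
Sorted largest to smallest: 108, 63, 33, 20 bp.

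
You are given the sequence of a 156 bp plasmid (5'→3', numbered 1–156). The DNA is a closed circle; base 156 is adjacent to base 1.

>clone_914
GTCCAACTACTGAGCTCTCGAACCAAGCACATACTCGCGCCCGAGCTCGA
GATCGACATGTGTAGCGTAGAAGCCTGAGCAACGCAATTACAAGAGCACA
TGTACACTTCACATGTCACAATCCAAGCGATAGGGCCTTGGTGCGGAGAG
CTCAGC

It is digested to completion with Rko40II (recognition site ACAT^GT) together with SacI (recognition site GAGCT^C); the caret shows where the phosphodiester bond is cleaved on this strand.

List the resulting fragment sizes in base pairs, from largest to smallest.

42, 38, 31, 20, 13, 12 bp

Rko40II sites (ACATGT) start at positions 56, 98, 111.
Rko40II cuts after base 4 of each site, so after positions 59, 101, 114.
SacI sites (GAGCTC) start at positions 12, 43, 148.
SacI cuts after base 5 of each site (before the last base), so after positions 16, 47, 152.
Combined cut positions: 16, 47, 59, 101, 114, 152.
Circular molecule, 6 cuts → 6 fragments:
  17–47 → 31 bp
  48–59 → 12 bp
  60–101 → 42 bp
  102–114 → 13 bp
  115–152 → 38 bp
  153–156 then 1–16 → 4 + 16 = 20 bp
Sorted largest to smallest: 42, 38, 31, 20, 13, 12 bp.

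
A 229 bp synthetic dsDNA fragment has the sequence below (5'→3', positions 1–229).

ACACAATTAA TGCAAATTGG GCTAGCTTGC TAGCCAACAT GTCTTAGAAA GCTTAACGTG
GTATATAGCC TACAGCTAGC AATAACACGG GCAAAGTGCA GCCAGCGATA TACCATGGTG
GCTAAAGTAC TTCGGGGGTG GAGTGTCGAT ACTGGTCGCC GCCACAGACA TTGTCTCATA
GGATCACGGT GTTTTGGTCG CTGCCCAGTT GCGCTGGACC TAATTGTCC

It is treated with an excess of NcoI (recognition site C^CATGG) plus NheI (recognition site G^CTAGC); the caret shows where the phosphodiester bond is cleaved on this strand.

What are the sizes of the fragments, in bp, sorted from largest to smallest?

116, 46, 38, 21, 8 bp

The NcoI site (CCATGG) starts at position 113.
NcoI cuts after the first base of each site, so after position 113.
NheI sites (GCTAGC) start at positions 21, 29, 75.
NheI cuts after the first base of each site, so after positions 21, 29, 75.
Combined cut positions: 21, 29, 75, 113.
Linear molecule, 4 cuts → 5 fragments:
  1–21 → 21 bp
  22–29 → 8 bp
  30–75 → 46 bp
  76–113 → 38 bp
  114–229 → 116 bp
Sorted largest to smallest: 116, 46, 38, 21, 8 bp.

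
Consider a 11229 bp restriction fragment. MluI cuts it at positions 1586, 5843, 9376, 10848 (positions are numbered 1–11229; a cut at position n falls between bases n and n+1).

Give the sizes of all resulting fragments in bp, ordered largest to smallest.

4257, 3533, 1586, 1472, 381 bp

Linear molecule, 4 cuts → 5 fragments:
  1586 − 0 = 1586 bp
  5843 − 1586 = 4257 bp
  9376 − 5843 = 3533 bp
  10848 − 9376 = 1472 bp
  11229 − 10848 = 381 bp
Sorted largest to smallest: 4257, 3533, 1586, 1472, 381 bp.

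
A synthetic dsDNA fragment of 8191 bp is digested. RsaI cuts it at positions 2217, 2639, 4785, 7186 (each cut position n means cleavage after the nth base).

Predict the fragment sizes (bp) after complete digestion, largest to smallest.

Linear molecule, 4 cuts → 5 fragments:
  2217 − 0 = 2217 bp
  2639 − 2217 = 422 bp
  4785 − 2639 = 2146 bp
  7186 − 4785 = 2401 bp
  8191 − 7186 = 1005 bp
Sorted largest to smallest: 2401, 2217, 2146, 1005, 422 bp.

2401, 2217, 2146, 1005, 422 bp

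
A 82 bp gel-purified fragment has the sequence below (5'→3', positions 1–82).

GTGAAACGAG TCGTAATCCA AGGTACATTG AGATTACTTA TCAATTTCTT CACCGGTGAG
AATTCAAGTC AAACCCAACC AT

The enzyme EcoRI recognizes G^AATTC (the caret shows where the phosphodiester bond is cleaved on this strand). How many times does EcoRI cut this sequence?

GAATTC occurs starting at position 60.
EcoRI cuts at 1 site.

1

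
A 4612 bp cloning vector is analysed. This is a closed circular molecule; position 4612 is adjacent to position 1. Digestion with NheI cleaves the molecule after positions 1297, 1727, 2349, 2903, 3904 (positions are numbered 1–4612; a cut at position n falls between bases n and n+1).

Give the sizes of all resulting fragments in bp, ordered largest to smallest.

Circular molecule, 5 cuts → 5 fragments:
  1727 − 1297 = 430 bp
  2349 − 1727 = 622 bp
  2903 − 2349 = 554 bp
  3904 − 2903 = 1001 bp
  wrap: 4612 − 3904 + 1297 = 2005 bp
Sorted largest to smallest: 2005, 1001, 622, 554, 430 bp.

2005, 1001, 622, 554, 430 bp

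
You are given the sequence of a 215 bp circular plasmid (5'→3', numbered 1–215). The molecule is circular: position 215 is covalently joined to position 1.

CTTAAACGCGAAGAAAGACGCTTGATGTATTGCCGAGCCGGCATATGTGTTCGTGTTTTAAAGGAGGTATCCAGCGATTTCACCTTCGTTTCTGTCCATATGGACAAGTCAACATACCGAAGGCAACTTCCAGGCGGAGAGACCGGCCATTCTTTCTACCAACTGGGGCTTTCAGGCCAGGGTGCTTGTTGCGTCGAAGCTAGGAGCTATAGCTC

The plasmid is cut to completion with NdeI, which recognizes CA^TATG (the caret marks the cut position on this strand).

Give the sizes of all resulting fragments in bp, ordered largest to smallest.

NdeI sites (CATATG) start at positions 42, 97.
NdeI cuts after base 2 of each site, so after positions 43, 98.
Circular molecule, 2 cuts → 2 fragments:
  44–98 → 55 bp
  99–215 then 1–43 → 117 + 43 = 160 bp
Sorted largest to smallest: 160, 55 bp.

160, 55 bp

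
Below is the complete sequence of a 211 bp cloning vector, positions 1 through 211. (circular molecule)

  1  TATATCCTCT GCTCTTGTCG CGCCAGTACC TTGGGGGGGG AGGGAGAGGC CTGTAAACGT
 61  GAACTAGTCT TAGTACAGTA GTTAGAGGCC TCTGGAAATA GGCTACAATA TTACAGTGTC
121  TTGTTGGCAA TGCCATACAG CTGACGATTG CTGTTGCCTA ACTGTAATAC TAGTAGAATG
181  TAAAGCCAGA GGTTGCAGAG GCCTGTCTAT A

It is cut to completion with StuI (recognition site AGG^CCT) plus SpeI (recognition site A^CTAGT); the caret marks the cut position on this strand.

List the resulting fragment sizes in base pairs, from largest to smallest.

StuI sites (AGGCCT) start at positions 47, 86, 199.
StuI cuts after base 3 of each site, so after positions 49, 88, 201.
SpeI sites (ACTAGT) start at positions 63, 169.
SpeI cuts after the first base of each site, so after positions 63, 169.
Combined cut positions: 49, 63, 88, 169, 201.
Circular molecule, 5 cuts → 5 fragments:
  50–63 → 14 bp
  64–88 → 25 bp
  89–169 → 81 bp
  170–201 → 32 bp
  202–211 then 1–49 → 10 + 49 = 59 bp
Sorted largest to smallest: 81, 59, 32, 25, 14 bp.

81, 59, 32, 25, 14 bp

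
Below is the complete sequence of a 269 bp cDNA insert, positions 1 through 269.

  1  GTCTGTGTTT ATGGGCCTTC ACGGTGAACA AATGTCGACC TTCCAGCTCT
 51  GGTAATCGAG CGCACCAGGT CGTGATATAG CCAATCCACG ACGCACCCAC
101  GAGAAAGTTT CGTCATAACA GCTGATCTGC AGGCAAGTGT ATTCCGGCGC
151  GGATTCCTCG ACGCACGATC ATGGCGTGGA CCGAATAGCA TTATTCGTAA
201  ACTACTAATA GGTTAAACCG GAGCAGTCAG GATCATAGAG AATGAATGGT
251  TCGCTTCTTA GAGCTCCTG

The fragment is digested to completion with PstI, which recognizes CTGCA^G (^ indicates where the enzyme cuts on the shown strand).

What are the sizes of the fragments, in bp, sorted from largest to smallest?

138, 131 bp

The PstI site (CTGCAG) starts at position 127.
PstI cuts after base 5 of each site (before the last base), so after position 131.
Linear molecule, 1 cut → 2 fragments:
  1–131 → 131 bp
  132–269 → 138 bp
Sorted largest to smallest: 138, 131 bp.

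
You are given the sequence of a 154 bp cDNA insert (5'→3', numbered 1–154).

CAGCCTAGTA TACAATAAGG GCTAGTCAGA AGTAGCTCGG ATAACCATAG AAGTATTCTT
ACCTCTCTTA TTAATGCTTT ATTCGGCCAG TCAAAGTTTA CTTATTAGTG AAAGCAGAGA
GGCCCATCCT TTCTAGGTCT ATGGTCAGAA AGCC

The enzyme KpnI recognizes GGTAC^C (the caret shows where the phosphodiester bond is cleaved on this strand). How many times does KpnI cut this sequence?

0

No occurrence of GGTACC is present in the sequence.
KpnI does not cut: 0 sites.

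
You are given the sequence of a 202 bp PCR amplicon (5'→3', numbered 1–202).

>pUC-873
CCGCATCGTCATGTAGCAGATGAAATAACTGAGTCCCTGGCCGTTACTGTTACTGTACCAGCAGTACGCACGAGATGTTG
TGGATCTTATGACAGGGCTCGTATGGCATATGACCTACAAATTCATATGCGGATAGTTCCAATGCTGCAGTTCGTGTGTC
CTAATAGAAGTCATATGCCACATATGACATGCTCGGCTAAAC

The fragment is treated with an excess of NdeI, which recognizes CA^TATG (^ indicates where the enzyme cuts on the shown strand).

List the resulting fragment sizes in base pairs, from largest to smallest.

108, 48, 20, 17, 9 bp

NdeI sites (CATATG) start at positions 107, 124, 172, 181.
NdeI cuts after base 2 of each site, so after positions 108, 125, 173, 182.
Linear molecule, 4 cuts → 5 fragments:
  1–108 → 108 bp
  109–125 → 17 bp
  126–173 → 48 bp
  174–182 → 9 bp
  183–202 → 20 bp
Sorted largest to smallest: 108, 48, 20, 17, 9 bp.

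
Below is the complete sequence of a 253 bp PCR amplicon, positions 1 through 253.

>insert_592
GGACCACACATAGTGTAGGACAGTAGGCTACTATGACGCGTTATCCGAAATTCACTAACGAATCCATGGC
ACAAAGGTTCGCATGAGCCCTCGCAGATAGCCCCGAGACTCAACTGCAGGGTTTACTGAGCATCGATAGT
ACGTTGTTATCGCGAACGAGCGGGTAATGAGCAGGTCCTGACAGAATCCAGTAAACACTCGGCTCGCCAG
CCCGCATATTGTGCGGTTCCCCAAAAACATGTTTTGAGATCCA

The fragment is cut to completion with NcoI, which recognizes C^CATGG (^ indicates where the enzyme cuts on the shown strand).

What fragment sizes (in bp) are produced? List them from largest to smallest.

189, 64 bp

The NcoI site (CCATGG) starts at position 64.
NcoI cuts after the first base of each site, so after position 64.
Linear molecule, 1 cut → 2 fragments:
  1–64 → 64 bp
  65–253 → 189 bp
Sorted largest to smallest: 189, 64 bp.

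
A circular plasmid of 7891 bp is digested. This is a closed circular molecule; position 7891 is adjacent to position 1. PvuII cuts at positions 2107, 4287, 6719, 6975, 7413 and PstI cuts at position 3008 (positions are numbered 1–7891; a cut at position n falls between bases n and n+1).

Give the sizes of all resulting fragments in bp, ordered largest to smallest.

2585, 2432, 1279, 901, 438, 256 bp

Combined cut positions (sorted): 2107, 3008, 4287, 6719, 6975, 7413.
Circular molecule, 6 cuts → 6 fragments:
  3008 − 2107 = 901 bp
  4287 − 3008 = 1279 bp
  6719 − 4287 = 2432 bp
  6975 − 6719 = 256 bp
  7413 − 6975 = 438 bp
  wrap: 7891 − 7413 + 2107 = 2585 bp
Sorted largest to smallest: 2585, 2432, 1279, 901, 438, 256 bp.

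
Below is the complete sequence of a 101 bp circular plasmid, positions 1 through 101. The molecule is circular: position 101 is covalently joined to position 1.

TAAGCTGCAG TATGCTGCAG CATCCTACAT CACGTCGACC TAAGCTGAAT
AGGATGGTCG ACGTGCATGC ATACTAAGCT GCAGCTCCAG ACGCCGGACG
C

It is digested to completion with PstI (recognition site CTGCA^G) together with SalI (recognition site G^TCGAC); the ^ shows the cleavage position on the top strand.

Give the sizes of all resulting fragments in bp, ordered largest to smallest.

PstI sites (CTGCAG) start at positions 5, 15, 79.
PstI cuts after base 5 of each site (before the last base), so after positions 9, 19, 83.
SalI sites (GTCGAC) start at positions 34, 57.
SalI cuts after the first base of each site, so after positions 34, 57.
Combined cut positions: 9, 19, 34, 57, 83.
Circular molecule, 5 cuts → 5 fragments:
  10–19 → 10 bp
  20–34 → 15 bp
  35–57 → 23 bp
  58–83 → 26 bp
  84–101 then 1–9 → 18 + 9 = 27 bp
Sorted largest to smallest: 27, 26, 23, 15, 10 bp.

27, 26, 23, 15, 10 bp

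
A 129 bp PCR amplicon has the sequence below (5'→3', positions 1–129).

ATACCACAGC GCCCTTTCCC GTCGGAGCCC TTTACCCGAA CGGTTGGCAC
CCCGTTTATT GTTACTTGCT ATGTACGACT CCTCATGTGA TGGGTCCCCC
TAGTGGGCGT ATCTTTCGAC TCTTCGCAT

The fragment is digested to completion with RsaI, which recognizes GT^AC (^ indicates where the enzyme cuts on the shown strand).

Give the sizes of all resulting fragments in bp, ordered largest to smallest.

74, 55 bp

The RsaI site (GTAC) starts at position 73.
RsaI cuts after base 2 of each site, so after position 74.
Linear molecule, 1 cut → 2 fragments:
  1–74 → 74 bp
  75–129 → 55 bp
Sorted largest to smallest: 74, 55 bp.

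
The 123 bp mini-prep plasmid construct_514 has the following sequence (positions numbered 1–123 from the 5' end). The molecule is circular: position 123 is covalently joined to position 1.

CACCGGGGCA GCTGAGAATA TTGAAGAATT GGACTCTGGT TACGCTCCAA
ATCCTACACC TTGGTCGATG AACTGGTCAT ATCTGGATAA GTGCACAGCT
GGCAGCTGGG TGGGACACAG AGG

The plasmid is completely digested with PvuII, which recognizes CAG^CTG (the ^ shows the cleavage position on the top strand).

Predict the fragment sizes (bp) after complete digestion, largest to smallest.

PvuII sites (CAGCTG) start at positions 9, 96, 103.
PvuII cuts after base 3 of each site, so after positions 11, 98, 105.
Circular molecule, 3 cuts → 3 fragments:
  12–98 → 87 bp
  99–105 → 7 bp
  106–123 then 1–11 → 18 + 11 = 29 bp
Sorted largest to smallest: 87, 29, 7 bp.

87, 29, 7 bp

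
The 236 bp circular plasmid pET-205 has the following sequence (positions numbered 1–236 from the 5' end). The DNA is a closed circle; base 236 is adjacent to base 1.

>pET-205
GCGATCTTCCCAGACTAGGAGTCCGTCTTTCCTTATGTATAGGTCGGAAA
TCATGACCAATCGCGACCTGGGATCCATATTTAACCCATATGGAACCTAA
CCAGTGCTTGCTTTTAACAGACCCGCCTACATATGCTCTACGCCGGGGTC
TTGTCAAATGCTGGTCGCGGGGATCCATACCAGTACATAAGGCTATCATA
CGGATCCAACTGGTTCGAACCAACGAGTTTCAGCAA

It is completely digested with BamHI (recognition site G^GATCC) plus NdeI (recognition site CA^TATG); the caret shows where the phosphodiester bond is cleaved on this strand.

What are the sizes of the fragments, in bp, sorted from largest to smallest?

105, 43, 40, 31, 17 bp

BamHI sites (GGATCC) start at positions 71, 171, 202.
BamHI cuts after the first base of each site, so after positions 71, 171, 202.
NdeI sites (CATATG) start at positions 87, 130.
NdeI cuts after base 2 of each site, so after positions 88, 131.
Combined cut positions: 71, 88, 131, 171, 202.
Circular molecule, 5 cuts → 5 fragments:
  72–88 → 17 bp
  89–131 → 43 bp
  132–171 → 40 bp
  172–202 → 31 bp
  203–236 then 1–71 → 34 + 71 = 105 bp
Sorted largest to smallest: 105, 43, 40, 31, 17 bp.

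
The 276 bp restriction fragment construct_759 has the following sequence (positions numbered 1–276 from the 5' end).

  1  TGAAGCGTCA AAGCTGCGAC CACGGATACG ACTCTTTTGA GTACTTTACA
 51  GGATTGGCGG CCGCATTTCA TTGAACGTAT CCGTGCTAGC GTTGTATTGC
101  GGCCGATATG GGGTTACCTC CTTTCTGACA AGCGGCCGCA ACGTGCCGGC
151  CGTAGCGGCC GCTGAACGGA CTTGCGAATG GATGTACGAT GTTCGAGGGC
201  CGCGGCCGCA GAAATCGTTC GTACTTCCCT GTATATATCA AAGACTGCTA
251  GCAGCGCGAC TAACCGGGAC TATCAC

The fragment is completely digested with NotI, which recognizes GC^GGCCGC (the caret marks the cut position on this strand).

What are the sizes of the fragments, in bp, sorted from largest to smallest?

75, 73, 58, 47, 23 bp

NotI sites (GCGGCCGC) start at positions 57, 132, 155, 202.
NotI cuts after base 2 of each site, so after positions 58, 133, 156, 203.
Linear molecule, 4 cuts → 5 fragments:
  1–58 → 58 bp
  59–133 → 75 bp
  134–156 → 23 bp
  157–203 → 47 bp
  204–276 → 73 bp
Sorted largest to smallest: 75, 73, 58, 47, 23 bp.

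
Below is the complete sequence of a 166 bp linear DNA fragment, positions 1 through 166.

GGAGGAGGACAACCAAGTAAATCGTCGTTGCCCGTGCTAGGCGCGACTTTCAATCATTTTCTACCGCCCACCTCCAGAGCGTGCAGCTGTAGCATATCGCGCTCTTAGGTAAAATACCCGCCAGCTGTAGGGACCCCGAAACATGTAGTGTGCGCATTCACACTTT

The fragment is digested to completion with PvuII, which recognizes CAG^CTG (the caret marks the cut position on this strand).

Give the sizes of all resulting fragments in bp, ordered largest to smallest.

PvuII sites (CAGCTG) start at positions 84, 122.
PvuII cuts after base 3 of each site, so after positions 86, 124.
Linear molecule, 2 cuts → 3 fragments:
  1–86 → 86 bp
  87–124 → 38 bp
  125–166 → 42 bp
Sorted largest to smallest: 86, 42, 38 bp.

86, 42, 38 bp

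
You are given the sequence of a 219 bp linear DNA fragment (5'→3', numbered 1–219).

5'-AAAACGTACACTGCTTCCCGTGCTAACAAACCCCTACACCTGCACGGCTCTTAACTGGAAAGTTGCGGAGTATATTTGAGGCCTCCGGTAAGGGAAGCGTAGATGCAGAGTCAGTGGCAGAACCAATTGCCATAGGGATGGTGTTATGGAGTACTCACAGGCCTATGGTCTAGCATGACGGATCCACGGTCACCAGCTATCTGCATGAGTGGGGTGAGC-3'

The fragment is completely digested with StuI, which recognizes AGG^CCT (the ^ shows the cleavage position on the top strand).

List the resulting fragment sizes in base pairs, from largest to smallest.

StuI sites (AGGCCT) start at positions 79, 159.
StuI cuts after base 3 of each site, so after positions 81, 161.
Linear molecule, 2 cuts → 3 fragments:
  1–81 → 81 bp
  82–161 → 80 bp
  162–219 → 58 bp
Sorted largest to smallest: 81, 80, 58 bp.

81, 80, 58 bp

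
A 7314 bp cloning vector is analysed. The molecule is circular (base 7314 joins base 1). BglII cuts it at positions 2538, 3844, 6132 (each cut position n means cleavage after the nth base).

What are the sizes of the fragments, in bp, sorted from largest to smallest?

3720, 2288, 1306 bp

Circular molecule, 3 cuts → 3 fragments:
  3844 − 2538 = 1306 bp
  6132 − 3844 = 2288 bp
  wrap: 7314 − 6132 + 2538 = 3720 bp
Sorted largest to smallest: 3720, 2288, 1306 bp.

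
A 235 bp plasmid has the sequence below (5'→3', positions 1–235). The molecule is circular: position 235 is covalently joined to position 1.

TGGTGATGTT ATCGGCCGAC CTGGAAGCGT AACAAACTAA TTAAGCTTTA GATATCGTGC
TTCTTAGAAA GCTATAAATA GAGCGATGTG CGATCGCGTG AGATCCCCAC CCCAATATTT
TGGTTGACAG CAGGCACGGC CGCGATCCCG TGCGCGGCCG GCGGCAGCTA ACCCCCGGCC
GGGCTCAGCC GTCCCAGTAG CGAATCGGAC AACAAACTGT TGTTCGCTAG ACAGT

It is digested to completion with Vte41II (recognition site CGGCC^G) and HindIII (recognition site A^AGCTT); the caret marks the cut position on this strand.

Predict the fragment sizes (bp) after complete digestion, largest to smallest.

98, 72, 26, 21, 18 bp

Vte41II sites (CGGCCG) start at positions 13, 137, 155, 176.
Vte41II cuts after base 5 of each site (before the last base), so after positions 17, 141, 159, 180.
The HindIII site (AAGCTT) starts at position 43.
HindIII cuts after the first base of each site, so after position 43.
Combined cut positions: 17, 43, 141, 159, 180.
Circular molecule, 5 cuts → 5 fragments:
  18–43 → 26 bp
  44–141 → 98 bp
  142–159 → 18 bp
  160–180 → 21 bp
  181–235 then 1–17 → 55 + 17 = 72 bp
Sorted largest to smallest: 98, 72, 26, 21, 18 bp.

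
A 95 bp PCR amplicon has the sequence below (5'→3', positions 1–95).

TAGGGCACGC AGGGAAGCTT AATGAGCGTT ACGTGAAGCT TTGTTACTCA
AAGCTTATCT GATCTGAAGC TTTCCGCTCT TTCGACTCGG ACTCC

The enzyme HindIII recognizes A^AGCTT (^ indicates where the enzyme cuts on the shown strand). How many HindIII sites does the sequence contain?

AAGCTT occurs starting at positions 15, 36, 51, 67.
HindIII cuts at 4 sites.

4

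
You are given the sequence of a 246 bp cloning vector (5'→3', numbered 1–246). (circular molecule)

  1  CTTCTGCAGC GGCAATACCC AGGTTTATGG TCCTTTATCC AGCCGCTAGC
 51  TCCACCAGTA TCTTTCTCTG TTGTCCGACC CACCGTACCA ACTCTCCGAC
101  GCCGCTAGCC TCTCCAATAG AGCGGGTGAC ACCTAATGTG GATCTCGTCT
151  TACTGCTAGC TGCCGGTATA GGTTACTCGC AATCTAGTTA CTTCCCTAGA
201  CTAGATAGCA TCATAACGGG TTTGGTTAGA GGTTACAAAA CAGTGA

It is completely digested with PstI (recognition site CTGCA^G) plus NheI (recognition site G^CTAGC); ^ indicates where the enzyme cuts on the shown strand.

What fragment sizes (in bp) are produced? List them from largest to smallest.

The PstI site (CTGCAG) starts at position 4.
PstI cuts after base 5 of each site (before the last base), so after position 8.
NheI sites (GCTAGC) start at positions 45, 104, 155.
NheI cuts after the first base of each site, so after positions 45, 104, 155.
Combined cut positions: 8, 45, 104, 155.
Circular molecule, 4 cuts → 4 fragments:
  9–45 → 37 bp
  46–104 → 59 bp
  105–155 → 51 bp
  156–246 then 1–8 → 91 + 8 = 99 bp
Sorted largest to smallest: 99, 59, 51, 37 bp.

99, 59, 51, 37 bp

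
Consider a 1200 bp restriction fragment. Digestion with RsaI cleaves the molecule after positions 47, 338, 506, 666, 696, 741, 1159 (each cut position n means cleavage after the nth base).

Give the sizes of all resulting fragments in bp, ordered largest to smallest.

418, 291, 168, 160, 47, 45, 41, 30 bp

Linear molecule, 7 cuts → 8 fragments:
  47 − 0 = 47 bp
  338 − 47 = 291 bp
  506 − 338 = 168 bp
  666 − 506 = 160 bp
  696 − 666 = 30 bp
  741 − 696 = 45 bp
  1159 − 741 = 418 bp
  1200 − 1159 = 41 bp
Sorted largest to smallest: 418, 291, 168, 160, 47, 45, 41, 30 bp.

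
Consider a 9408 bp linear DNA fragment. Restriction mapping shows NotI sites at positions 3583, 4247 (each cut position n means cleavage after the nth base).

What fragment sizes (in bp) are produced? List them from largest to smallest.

Linear molecule, 2 cuts → 3 fragments:
  3583 − 0 = 3583 bp
  4247 − 3583 = 664 bp
  9408 − 4247 = 5161 bp
Sorted largest to smallest: 5161, 3583, 664 bp.

5161, 3583, 664 bp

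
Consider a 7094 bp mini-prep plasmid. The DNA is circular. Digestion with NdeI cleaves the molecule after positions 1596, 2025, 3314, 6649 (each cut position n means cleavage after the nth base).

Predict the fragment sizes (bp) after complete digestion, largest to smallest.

3335, 2041, 1289, 429 bp

Circular molecule, 4 cuts → 4 fragments:
  2025 − 1596 = 429 bp
  3314 − 2025 = 1289 bp
  6649 − 3314 = 3335 bp
  wrap: 7094 − 6649 + 1596 = 2041 bp
Sorted largest to smallest: 3335, 2041, 1289, 429 bp.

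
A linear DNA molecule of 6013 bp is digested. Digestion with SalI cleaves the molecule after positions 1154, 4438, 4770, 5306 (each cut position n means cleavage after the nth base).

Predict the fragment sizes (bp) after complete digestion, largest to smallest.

Linear molecule, 4 cuts → 5 fragments:
  1154 − 0 = 1154 bp
  4438 − 1154 = 3284 bp
  4770 − 4438 = 332 bp
  5306 − 4770 = 536 bp
  6013 − 5306 = 707 bp
Sorted largest to smallest: 3284, 1154, 707, 536, 332 bp.

3284, 1154, 707, 536, 332 bp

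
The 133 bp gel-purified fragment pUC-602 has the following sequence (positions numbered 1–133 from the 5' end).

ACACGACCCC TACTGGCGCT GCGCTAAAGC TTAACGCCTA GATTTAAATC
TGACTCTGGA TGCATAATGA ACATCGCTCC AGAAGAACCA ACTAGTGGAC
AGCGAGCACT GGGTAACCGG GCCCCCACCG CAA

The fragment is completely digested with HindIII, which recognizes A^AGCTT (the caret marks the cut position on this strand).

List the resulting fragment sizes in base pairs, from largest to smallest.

The HindIII site (AAGCTT) starts at position 27.
HindIII cuts after the first base of each site, so after position 27.
Linear molecule, 1 cut → 2 fragments:
  1–27 → 27 bp
  28–133 → 106 bp
Sorted largest to smallest: 106, 27 bp.

106, 27 bp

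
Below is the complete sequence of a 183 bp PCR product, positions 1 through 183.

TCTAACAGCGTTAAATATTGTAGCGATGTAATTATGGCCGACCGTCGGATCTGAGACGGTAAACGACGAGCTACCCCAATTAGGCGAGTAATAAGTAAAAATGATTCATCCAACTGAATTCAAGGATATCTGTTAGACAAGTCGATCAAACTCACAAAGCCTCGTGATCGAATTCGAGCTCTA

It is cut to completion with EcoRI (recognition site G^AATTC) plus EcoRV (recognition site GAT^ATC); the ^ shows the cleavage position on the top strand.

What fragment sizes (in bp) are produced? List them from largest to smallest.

EcoRI sites (GAATTC) start at positions 116, 170.
EcoRI cuts after the first base of each site, so after positions 116, 170.
The EcoRV site (GATATC) starts at position 125.
EcoRV cuts after base 3 of each site, so after position 127.
Combined cut positions: 116, 127, 170.
Linear molecule, 3 cuts → 4 fragments:
  1–116 → 116 bp
  117–127 → 11 bp
  128–170 → 43 bp
  171–183 → 13 bp
Sorted largest to smallest: 116, 43, 13, 11 bp.

116, 43, 13, 11 bp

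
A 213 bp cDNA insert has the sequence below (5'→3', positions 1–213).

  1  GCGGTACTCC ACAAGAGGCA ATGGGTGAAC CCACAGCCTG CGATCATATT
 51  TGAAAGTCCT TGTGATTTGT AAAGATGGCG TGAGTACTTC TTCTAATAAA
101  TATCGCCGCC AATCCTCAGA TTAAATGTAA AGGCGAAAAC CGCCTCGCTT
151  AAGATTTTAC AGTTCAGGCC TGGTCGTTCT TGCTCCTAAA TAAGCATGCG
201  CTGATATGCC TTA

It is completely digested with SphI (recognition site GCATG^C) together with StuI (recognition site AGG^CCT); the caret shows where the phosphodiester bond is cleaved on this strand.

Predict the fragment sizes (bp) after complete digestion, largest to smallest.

The SphI site (GCATGC) starts at position 194.
SphI cuts after base 5 of each site (before the last base), so after position 198.
The StuI site (AGGCCT) starts at position 166.
StuI cuts after base 3 of each site, so after position 168.
Combined cut positions: 168, 198.
Linear molecule, 2 cuts → 3 fragments:
  1–168 → 168 bp
  169–198 → 30 bp
  199–213 → 15 bp
Sorted largest to smallest: 168, 30, 15 bp.

168, 30, 15 bp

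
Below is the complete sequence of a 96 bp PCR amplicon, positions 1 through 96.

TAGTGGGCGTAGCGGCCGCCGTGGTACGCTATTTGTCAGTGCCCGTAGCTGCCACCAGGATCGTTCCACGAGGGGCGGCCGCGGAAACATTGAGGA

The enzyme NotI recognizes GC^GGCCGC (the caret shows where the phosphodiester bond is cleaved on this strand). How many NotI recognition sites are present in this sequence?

2

GCGGCCGC occurs starting at positions 12, 75.
NotI cuts at 2 sites.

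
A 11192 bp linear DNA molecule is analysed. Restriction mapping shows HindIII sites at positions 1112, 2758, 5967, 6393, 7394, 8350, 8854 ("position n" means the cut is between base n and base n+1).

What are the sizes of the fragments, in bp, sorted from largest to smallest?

3209, 2338, 1646, 1112, 1001, 956, 504, 426 bp

Linear molecule, 7 cuts → 8 fragments:
  1112 − 0 = 1112 bp
  2758 − 1112 = 1646 bp
  5967 − 2758 = 3209 bp
  6393 − 5967 = 426 bp
  7394 − 6393 = 1001 bp
  8350 − 7394 = 956 bp
  8854 − 8350 = 504 bp
  11192 − 8854 = 2338 bp
Sorted largest to smallest: 3209, 2338, 1646, 1112, 1001, 956, 504, 426 bp.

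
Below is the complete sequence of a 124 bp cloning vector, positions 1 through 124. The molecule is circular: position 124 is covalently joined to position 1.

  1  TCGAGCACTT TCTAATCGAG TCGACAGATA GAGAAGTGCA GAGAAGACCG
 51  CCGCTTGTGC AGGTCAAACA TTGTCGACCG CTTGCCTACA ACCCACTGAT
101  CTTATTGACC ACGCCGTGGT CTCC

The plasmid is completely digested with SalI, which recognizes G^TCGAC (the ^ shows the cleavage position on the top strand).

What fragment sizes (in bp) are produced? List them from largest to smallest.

SalI sites (GTCGAC) start at positions 20, 73.
SalI cuts after the first base of each site, so after positions 20, 73.
Circular molecule, 2 cuts → 2 fragments:
  21–73 → 53 bp
  74–124 then 1–20 → 51 + 20 = 71 bp
Sorted largest to smallest: 71, 53 bp.

71, 53 bp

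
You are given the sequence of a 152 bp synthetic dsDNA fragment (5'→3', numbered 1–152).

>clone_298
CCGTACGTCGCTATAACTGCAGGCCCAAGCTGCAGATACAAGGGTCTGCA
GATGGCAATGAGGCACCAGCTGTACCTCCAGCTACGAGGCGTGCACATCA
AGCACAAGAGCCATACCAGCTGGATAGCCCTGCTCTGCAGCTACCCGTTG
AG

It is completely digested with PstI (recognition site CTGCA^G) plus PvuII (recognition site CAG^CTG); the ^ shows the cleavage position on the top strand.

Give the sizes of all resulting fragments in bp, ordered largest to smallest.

50, 21, 20, 19, 16, 13, 13 bp

PstI sites (CTGCAG) start at positions 17, 30, 46, 135.
PstI cuts after base 5 of each site (before the last base), so after positions 21, 34, 50, 139.
PvuII sites (CAGCTG) start at positions 67, 117.
PvuII cuts after base 3 of each site, so after positions 69, 119.
Combined cut positions: 21, 34, 50, 69, 119, 139.
Linear molecule, 6 cuts → 7 fragments:
  1–21 → 21 bp
  22–34 → 13 bp
  35–50 → 16 bp
  51–69 → 19 bp
  70–119 → 50 bp
  120–139 → 20 bp
  140–152 → 13 bp
Sorted largest to smallest: 50, 21, 20, 19, 16, 13, 13 bp.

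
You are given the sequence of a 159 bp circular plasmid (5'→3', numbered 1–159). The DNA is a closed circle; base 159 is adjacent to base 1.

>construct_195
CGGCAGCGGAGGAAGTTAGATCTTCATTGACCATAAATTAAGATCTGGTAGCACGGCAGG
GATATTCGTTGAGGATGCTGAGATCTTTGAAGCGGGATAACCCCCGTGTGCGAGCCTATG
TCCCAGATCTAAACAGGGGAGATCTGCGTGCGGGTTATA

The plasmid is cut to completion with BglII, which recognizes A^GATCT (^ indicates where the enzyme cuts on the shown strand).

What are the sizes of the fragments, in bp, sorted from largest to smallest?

44, 40, 37, 23, 15 bp

BglII sites (AGATCT) start at positions 18, 41, 81, 125, 140.
BglII cuts after the first base of each site, so after positions 18, 41, 81, 125, 140.
Circular molecule, 5 cuts → 5 fragments:
  19–41 → 23 bp
  42–81 → 40 bp
  82–125 → 44 bp
  126–140 → 15 bp
  141–159 then 1–18 → 19 + 18 = 37 bp
Sorted largest to smallest: 44, 40, 37, 23, 15 bp.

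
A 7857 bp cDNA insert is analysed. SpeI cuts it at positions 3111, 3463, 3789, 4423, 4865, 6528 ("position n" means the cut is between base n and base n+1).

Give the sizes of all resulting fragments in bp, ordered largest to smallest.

Linear molecule, 6 cuts → 7 fragments:
  3111 − 0 = 3111 bp
  3463 − 3111 = 352 bp
  3789 − 3463 = 326 bp
  4423 − 3789 = 634 bp
  4865 − 4423 = 442 bp
  6528 − 4865 = 1663 bp
  7857 − 6528 = 1329 bp
Sorted largest to smallest: 3111, 1663, 1329, 634, 442, 352, 326 bp.

3111, 1663, 1329, 634, 442, 352, 326 bp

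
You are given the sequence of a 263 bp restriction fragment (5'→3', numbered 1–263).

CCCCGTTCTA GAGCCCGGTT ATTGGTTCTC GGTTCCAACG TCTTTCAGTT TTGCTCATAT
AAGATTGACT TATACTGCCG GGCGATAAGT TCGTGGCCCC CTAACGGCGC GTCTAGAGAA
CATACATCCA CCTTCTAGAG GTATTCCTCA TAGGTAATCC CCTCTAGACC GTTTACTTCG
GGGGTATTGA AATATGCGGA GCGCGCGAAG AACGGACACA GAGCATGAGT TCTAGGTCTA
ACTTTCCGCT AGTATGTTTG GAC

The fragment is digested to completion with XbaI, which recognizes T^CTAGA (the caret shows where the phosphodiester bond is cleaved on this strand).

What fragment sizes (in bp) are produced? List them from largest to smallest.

105, 100, 29, 22, 7 bp

XbaI sites (TCTAGA) start at positions 7, 112, 134, 163.
XbaI cuts after the first base of each site, so after positions 7, 112, 134, 163.
Linear molecule, 4 cuts → 5 fragments:
  1–7 → 7 bp
  8–112 → 105 bp
  113–134 → 22 bp
  135–163 → 29 bp
  164–263 → 100 bp
Sorted largest to smallest: 105, 100, 29, 22, 7 bp.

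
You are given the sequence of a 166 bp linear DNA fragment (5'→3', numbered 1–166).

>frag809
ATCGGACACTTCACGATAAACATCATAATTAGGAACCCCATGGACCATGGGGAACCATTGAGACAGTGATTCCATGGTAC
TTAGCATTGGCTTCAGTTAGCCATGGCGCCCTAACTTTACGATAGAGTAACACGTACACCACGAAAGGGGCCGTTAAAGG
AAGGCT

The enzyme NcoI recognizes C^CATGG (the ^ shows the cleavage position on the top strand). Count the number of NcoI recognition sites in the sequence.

4

CCATGG occurs starting at positions 38, 45, 72, 101.
NcoI cuts at 4 sites.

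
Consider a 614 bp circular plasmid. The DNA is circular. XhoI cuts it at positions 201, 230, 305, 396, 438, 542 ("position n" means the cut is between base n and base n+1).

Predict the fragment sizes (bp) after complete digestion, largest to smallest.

Circular molecule, 6 cuts → 6 fragments:
  230 − 201 = 29 bp
  305 − 230 = 75 bp
  396 − 305 = 91 bp
  438 − 396 = 42 bp
  542 − 438 = 104 bp
  wrap: 614 − 542 + 201 = 273 bp
Sorted largest to smallest: 273, 104, 91, 75, 42, 29 bp.

273, 104, 91, 75, 42, 29 bp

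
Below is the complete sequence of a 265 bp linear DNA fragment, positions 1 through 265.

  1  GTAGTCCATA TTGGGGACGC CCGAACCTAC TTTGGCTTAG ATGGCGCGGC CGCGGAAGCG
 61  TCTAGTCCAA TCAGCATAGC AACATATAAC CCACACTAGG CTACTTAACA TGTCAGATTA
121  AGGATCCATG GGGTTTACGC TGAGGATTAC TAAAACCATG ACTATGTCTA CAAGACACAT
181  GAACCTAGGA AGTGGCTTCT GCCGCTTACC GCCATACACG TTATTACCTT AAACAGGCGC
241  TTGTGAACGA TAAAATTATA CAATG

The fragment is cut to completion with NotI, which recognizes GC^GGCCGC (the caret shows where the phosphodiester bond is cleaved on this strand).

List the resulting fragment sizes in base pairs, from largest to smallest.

The NotI site (GCGGCCGC) starts at position 46.
NotI cuts after base 2 of each site, so after position 47.
Linear molecule, 1 cut → 2 fragments:
  1–47 → 47 bp
  48–265 → 218 bp
Sorted largest to smallest: 218, 47 bp.

218, 47 bp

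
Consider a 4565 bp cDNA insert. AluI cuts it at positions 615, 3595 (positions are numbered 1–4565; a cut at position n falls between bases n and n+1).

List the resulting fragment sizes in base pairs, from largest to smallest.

Linear molecule, 2 cuts → 3 fragments:
  615 − 0 = 615 bp
  3595 − 615 = 2980 bp
  4565 − 3595 = 970 bp
Sorted largest to smallest: 2980, 970, 615 bp.

2980, 970, 615 bp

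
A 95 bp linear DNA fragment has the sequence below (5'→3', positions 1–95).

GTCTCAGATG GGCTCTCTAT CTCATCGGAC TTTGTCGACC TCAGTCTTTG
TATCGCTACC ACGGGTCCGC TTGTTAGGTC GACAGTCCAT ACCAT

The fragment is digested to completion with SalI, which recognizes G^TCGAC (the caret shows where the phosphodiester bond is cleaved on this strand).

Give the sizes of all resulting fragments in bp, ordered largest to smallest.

44, 34, 17 bp

SalI sites (GTCGAC) start at positions 34, 78.
SalI cuts after the first base of each site, so after positions 34, 78.
Linear molecule, 2 cuts → 3 fragments:
  1–34 → 34 bp
  35–78 → 44 bp
  79–95 → 17 bp
Sorted largest to smallest: 44, 34, 17 bp.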